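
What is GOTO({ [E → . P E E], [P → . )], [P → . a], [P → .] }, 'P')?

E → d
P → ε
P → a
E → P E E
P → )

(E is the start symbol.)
GOTO(I, 'P') = CLOSURE({ [A → αX.β] : [A → α.Xβ] ∈ I, X = 'P' })

Items with dot before 'P', with the dot advanced:
  [E → . P E E] → [E → P . E E]
Closure of the advanced items:
  [E → P . E E] has the dot before E: add [E → . d], [E → . P E E]
  [E → . P E E] has the dot before P: add [P → .], [P → . a], [P → . )]

GOTO = { [E → . P E E], [E → . d], [E → P . E E], [P → . )], [P → . a], [P → .] }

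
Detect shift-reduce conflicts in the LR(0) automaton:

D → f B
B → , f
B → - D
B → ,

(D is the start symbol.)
Yes — I3: [B → , .] vs [B → , . f]

A shift-reduce conflict occurs when an LR(0) state has both:
  - a complete (reduce) item [A → α .] (dot at the end), and
  - a shift item [B → β . c γ] (dot before a terminal).

Augment with D' → D and build the canonical LR(0) collection (I0 = CLOSURE({[D' → . D]}), then GOTO on every symbol after a dot until no new states appear). It has 8 states:
  I0: { [D → . f B], [D' → . D] }  — shift
  I1: { [D' → D .] }  — accept
  I2: { [B → . , f], [B → . ,], [B → . - D], [D → f . B] }  — shift
  I3: { [B → , . f], [B → , .] }  — shift, reduce
  I4: { [B → - . D], [D → . f B] }  — shift
  I5: { [D → f B .] }  — reduce
  I6: { [B → - D .] }  — reduce
  I7: { [B → , f .] }  — reduce

I3 contains reduce item [B → , .] and shift item [B → , . f] — shift-reduce conflict.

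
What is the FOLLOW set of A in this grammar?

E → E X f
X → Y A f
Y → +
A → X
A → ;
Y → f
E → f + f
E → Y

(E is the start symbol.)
In X → Y A f: A is followed by f, add FIRST(f) \ {ε} = { 'f' }

Taking the union: FOLLOW(A) = { 'f' }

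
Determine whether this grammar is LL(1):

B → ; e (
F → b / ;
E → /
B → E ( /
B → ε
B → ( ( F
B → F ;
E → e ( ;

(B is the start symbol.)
A grammar is LL(1) if for each non-terminal N with multiple productions, the predict sets of those productions are pairwise disjoint, where PREDICT(N → α) = (FIRST(α) \ {ε}) ∪ (FOLLOW(N) if α ⇒* ε).

Relevant sets:
  FIRST(E) = { '/', 'e' }
  FIRST(F) = { 'b' }
  FOLLOW(B) = { $ }

For B:
  PREDICT(B → ';' e '(') = { ';' }
  PREDICT(B → E '(' '/') = { '/', 'e' }
  PREDICT(B → ε) = { $ }
  PREDICT(B → '(' '(' F) = { '(' }
  PREDICT(B → F ';') = { 'b' }
For E:
  PREDICT(E → '/') = { '/' }
  PREDICT(E → e '(' ';') = { 'e' }
F has a single production, so nothing to check there.

All predict sets are disjoint. The grammar IS LL(1).

Answer: Yes, the grammar is LL(1).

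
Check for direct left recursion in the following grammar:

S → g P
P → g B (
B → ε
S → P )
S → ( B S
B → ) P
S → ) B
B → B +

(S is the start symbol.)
Yes, B is left-recursive

S → g P: starts with g
P → g B (: starts with g
B → ε: starts with ε
S → P ): starts with P
S → ( B S: starts with '('
B → ) P: starts with ')'
S → ) B: starts with ')'
B → B +: LEFT RECURSIVE (starts with B)

The grammar has direct left recursion on: B.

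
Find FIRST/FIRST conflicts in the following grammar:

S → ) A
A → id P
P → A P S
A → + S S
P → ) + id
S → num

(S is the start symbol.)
A FIRST/FIRST conflict occurs when two productions N → α and N → β for the same non-terminal have FIRST(α) ∩ FIRST(β) ≠ ∅ (with ε ∈ FIRST of a nullable right-hand side, so two nullable alternatives also conflict).

FIRST sets of the non-terminals at (or reachable through a nullable prefix from) the front of some alternative:
  FIRST(A) = { '+', 'id' }

Productions for S:
  S → ) A: FIRST = { ')' }
  S → num: FIRST = { 'num' }
Productions for A:
  A → id P: FIRST = { 'id' }
  A → + S S: FIRST = { '+' }
Productions for P:
  P → A P S: FIRST = { '+', 'id' }
  P → ) + id: FIRST = { ')' }

All alternatives of each non-terminal have pairwise disjoint FIRST sets.

Answer: No FIRST/FIRST conflicts.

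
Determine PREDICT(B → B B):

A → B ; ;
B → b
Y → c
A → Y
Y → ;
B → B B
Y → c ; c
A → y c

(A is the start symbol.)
PREDICT(B → B B) = (FIRST(RHS) \ {ε}) ∪ (FOLLOW(B) if ε ∈ FIRST(RHS), i.e. RHS ⇒* ε)
FIRST(B) = { 'b' }
FIRST(B B) = { 'b' }
ε ∉ FIRST(B B), so FOLLOW(B) is not added.
PREDICT(B → B B) = { 'b' }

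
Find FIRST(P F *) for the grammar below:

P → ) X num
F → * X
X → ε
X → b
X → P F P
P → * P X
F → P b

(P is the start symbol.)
{ ')', '*' }

FIRST sets of the non-terminals involved (from the grammar, by fixed-point iteration):
  FIRST(P) = { ')', '*' }

To compute FIRST(P F *), process the symbols left to right:
Symbol P is a non-terminal. Add FIRST(P) \ {ε} = { ')', '*' }
P is not nullable (ε ∉ FIRST(P)), so stop here.
FIRST(P F *) = { ')', '*' }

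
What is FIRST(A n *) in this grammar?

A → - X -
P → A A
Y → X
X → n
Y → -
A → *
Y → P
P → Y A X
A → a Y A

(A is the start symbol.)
FIRST sets of the non-terminals involved (from the grammar, by fixed-point iteration):
  FIRST(A) = { '*', '-', 'a' }

To compute FIRST(A n *), process the symbols left to right:
Symbol A is a non-terminal. Add FIRST(A) \ {ε} = { '*', '-', 'a' }
A is not nullable (ε ∉ FIRST(A)), so stop here.
FIRST(A n *) = { '*', '-', 'a' }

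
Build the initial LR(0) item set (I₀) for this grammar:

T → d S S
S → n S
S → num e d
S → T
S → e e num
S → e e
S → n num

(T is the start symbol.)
First, augment the grammar with T' → T
I₀ = CLOSURE({ [T' → . T] }):
  [T' → . T] has the dot before T: add [T → . d S S]
No further items can be added.

I₀ = { [T → . d S S], [T' → . T] }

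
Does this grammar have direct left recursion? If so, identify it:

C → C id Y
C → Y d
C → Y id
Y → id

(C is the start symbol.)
Yes, C is left-recursive

C → C id Y: LEFT RECURSIVE (starts with C)
C → Y d: starts with Y
C → Y id: starts with Y
Y → id: starts with id

The grammar has direct left recursion on: C.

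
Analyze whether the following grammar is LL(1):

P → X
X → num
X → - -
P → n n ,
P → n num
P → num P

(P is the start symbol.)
Relevant sets:
  FIRST(X) = { '-', 'num' }

For P:
  PREDICT(P → X) = { '-', 'num' }
  PREDICT(P → n n ',') = { 'n' }
  PREDICT(P → n num) = { 'n' }
  PREDICT(P → num P) = { 'num' }
For X:
  PREDICT(X → num) = { 'num' }
  PREDICT(X → '-' '-') = { '-' }

Conflict found: Predict set conflict for P: { 'num' }
The grammar is NOT LL(1).

Answer: No. Predict set conflict for P: { 'num' }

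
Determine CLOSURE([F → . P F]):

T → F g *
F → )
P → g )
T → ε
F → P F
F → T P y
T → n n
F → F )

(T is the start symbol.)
{ [F → . P F], [P → . g )] }

To compute CLOSURE, for each item [A → α.Bβ] where B is a non-terminal, add [B → .γ] for all productions B → γ; repeat for the newly added items until nothing changes.

Start with: [F → . P F]
  [F → . P F] has the dot before P: add [P → . g )]
No further items can be added.

CLOSURE = { [F → . P F], [P → . g )] }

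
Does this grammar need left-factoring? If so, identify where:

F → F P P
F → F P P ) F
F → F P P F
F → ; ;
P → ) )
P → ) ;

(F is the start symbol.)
Yes, F has productions with common prefix 'F P P'; P has productions with common prefix ')'

Left-factoring is needed when two productions for the same non-terminal
share a common prefix on the right-hand side.

Productions for F:
  F → F P P
  F → F P P ) F
  F → F P P F
  F → ; ;
Productions for P:
  P → ) )
  P → ) ;

Found common prefix 'F P P' in productions for F
Found common prefix ')' in productions for P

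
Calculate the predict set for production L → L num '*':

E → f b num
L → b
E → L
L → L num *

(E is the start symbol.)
{ 'b' }

PREDICT(L → L num '*') = (FIRST(RHS) \ {ε}) ∪ (FOLLOW(L) if ε ∈ FIRST(RHS), i.e. RHS ⇒* ε)
FIRST(L) = { 'b' }
FIRST(L num '*') = { 'b' }
ε ∉ FIRST(L num '*'), so FOLLOW(L) is not added.
PREDICT(L → L num '*') = { 'b' }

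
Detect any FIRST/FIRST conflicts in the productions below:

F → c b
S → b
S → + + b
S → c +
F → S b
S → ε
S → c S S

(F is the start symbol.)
Yes. F → c b / F → S b on { 'c' }; S → c '+' / S → c S S on { 'c' }

A FIRST/FIRST conflict occurs when two productions N → α and N → β for the same non-terminal have FIRST(α) ∩ FIRST(β) ≠ ∅ (with ε ∈ FIRST of a nullable right-hand side, so two nullable alternatives also conflict).

FIRST sets of the non-terminals at (or reachable through a nullable prefix from) the front of some alternative:
  FIRST(S) = { '+', 'b', 'c', ε }

Productions for F:
  F → c b: FIRST = { 'c' }
  F → S b: FIRST = { '+', 'b', 'c' }
Productions for S:
  S → b: FIRST = { 'b' }
  S → + + b: FIRST = { '+' }
  S → c +: FIRST = { 'c' }
  S → ε: FIRST = { ε }
  S → c S S: FIRST = { 'c' }

Conflict for F: F → c b and F → S b
  Overlap: { 'c' }
Conflict for S: S → c + and S → c S S
  Overlap: { 'c' }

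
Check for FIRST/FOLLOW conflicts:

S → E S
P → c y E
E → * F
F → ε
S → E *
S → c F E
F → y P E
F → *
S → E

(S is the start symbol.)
A FIRST/FOLLOW conflict occurs when a non-terminal N has a nullable alternative N → β (β ⇒* ε) and another alternative N → α with FIRST(α) ∩ FOLLOW(N) ≠ ∅: on such a lookahead the parser cannot decide between expanding α and letting N vanish via β.

Nullable non-terminals: F.

F: nullable alternative(s) F → ε; FOLLOW(F) = { $, '*', 'c' }
  F → ε: FIRST \ {ε} = { } — this is the only nullable alternative, skip
  F → y P E: FIRST \ {ε} = { 'y' } — disjoint from FOLLOW(F)
  F → *: FIRST \ {ε} = { '*' } — overlaps FOLLOW(F) on { '*' }: CONFLICT

E, P, S have no nullable alternative, so no FIRST/FOLLOW check is needed there.

So the grammar has 1 FIRST/FOLLOW conflict (marked CONFLICT above).

Answer: Yes. F → '*' with FOLLOW(F) on { '*' }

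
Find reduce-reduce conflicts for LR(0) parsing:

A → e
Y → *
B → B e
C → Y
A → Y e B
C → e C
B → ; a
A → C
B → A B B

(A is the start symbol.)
Yes — I16: [A → e .] vs [B → B e .]

A reduce-reduce conflict occurs when an LR(0) state has two complete items [A → α .] and [B → β .] — both call for a reduction, and with no lookahead the parser cannot choose between them.

Augment with A' → A and build the canonical LR(0) collection (I0 = CLOSURE({[A' → . A]}), then GOTO on every symbol after a dot until no new states appear). It has 18 states:
  I0: { [A → . C], [A → . Y e B], [A → . e], [A' → . A], [C → . Y], [C → . e C], [Y → . *] }  — shift
  I1: { [Y → * .] }  — reduce
  I2: { [A' → A .] }  — accept
  I3: { [A → C .] }  — reduce
  I4: { [A → Y . e B], [C → Y .] }  — shift, reduce
  I5: { [A → e .], [C → . Y], [C → . e C], [C → e . C], [Y → . *] }  — shift, reduce
  I6: { [C → e C .] }  — reduce
  I7: { [C → Y .] }  — reduce
  I8: { [C → . Y], [C → . e C], [C → e . C], [Y → . *] }  — shift
  I9: { [A → . C], [A → . Y e B], [A → . e], [A → Y e . B], [B → . ; a], [B → . A B B], [B → . B e], [C → . Y], [C → . e C], [Y → . *] }  — shift
  I10: { [B → ; . a] }  — shift
  I11: { [A → . C], [A → . Y e B], [A → . e], [B → . ; a], [B → . A B B], [B → . B e], [B → A . B B], [C → . Y], [C → . e C], [Y → . *] }  — shift
  I12: { [A → Y e B .], [B → B . e] }  — shift, reduce
  I13: { [B → B e .] }  — reduce
  I14: { [A → . C], [A → . Y e B], [A → . e], [B → . ; a], [B → . A B B], [B → . B e], [B → A B . B], [B → B . e], [C → . Y], [C → . e C], [Y → . *] }  — shift
  I15: { [B → A B B .], [B → B . e] }  — shift, reduce
  I16: { [A → e .], [B → B e .], [C → . Y], [C → . e C], [C → e . C], [Y → . *] }  — shift, 2 reduces
  I17: { [B → ; a .] }  — reduce

I16 contains complete items [A → e .], [B → B e .] — reduce-reduce conflict.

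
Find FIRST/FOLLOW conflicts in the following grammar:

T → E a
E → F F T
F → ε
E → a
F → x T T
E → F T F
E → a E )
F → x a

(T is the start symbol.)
Nullable non-terminals: F.

F: nullable alternative(s) F → ε; FOLLOW(F) = { ')', 'a', 'x' }
  F → ε: FIRST \ {ε} = { } — this is the only nullable alternative, skip
  F → x T T: FIRST \ {ε} = { 'x' } — overlaps FOLLOW(F) on { 'x' }: CONFLICT
  F → x a: FIRST \ {ε} = { 'x' } — overlaps FOLLOW(F) on { 'x' }: CONFLICT

E, T have no nullable alternative, so no FIRST/FOLLOW check is needed there.

So the grammar has 2 FIRST/FOLLOW conflicts (marked CONFLICT above).

Answer: Yes. F → x T T with FOLLOW(F) on { 'x' }; F → x a with FOLLOW(F) on { 'x' }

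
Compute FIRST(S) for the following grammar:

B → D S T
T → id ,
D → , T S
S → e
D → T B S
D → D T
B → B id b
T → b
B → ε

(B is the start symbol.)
From S → e:
  - e is a terminal: add 'e' and stop

Collecting: FIRST(S) = { 'e' }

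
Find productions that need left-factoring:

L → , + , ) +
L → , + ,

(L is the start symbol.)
Yes, L has productions with common prefix ', + ,'

Left-factoring is needed when two productions for the same non-terminal
share a common prefix on the right-hand side.

Productions for L:
  L → , + , ) +
  L → , + ,

Found common prefix ', + ,' in productions for L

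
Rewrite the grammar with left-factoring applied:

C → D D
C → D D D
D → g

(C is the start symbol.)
Left-factoring transforms A → αβ₁ | αβ₂ into A → αA' and A' → β₁ | β₂
(α is the longest common prefix among the alternatives). Repeat until
no nonterminal has two alternatives with a common prefix.

Round 1: C has alternatives sharing prefix 'D D'. Introduce C': C → D D C'
  Add: C' → ε
  Add: C' → D

No remaining common prefixes — done.

Resulting grammar:
C → D D C'
C' → ε
C' → D
D → g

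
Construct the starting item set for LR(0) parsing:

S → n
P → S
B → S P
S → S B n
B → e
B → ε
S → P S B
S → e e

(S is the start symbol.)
{ [P → . S], [S → . P S B], [S → . S B n], [S → . e e], [S → . n], [S' → . S] }

First, augment the grammar with S' → S
I₀ = CLOSURE({ [S' → . S] }):
  [S' → . S] has the dot before S: add [S → . n], [S → . S B n], [S → . P S B], [S → . e e]
  [S → . P S B] has the dot before P: add [P → . S]
No further items can be added.

I₀ = { [P → . S], [S → . P S B], [S → . S B n], [S → . e e], [S → . n], [S' → . S] }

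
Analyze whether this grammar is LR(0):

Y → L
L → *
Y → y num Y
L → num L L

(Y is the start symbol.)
A grammar is LR(0) if no state in the canonical LR(0) collection has:
  - both a shift item (dot before a terminal) and a complete item (shift-reduce conflict), or
  - two or more complete items (reduce-reduce conflict; the accept item [Y' → Y .] counts as a complete item here).

Augment with Y' → Y and build the canonical LR(0) collection (I0 = CLOSURE({[Y' → . Y]}), then GOTO on every symbol after a dot until no new states appear). It has 10 states:
  I0: { [L → . *], [L → . num L L], [Y → . L], [Y → . y num Y], [Y' → . Y] }  — shift
  I1: { [L → * .] }  — reduce
  I2: { [Y → L .] }  — reduce
  I3: { [Y' → Y .] }  — accept
  I4: { [L → . *], [L → . num L L], [L → num . L L] }  — shift
  I5: { [Y → y . num Y] }  — shift
  I6: { [L → . *], [L → . num L L], [Y → . L], [Y → . y num Y], [Y → y num . Y] }  — shift
  I7: { [Y → y num Y .] }  — reduce
  I8: { [L → . *], [L → . num L L], [L → num L . L] }  — shift
  I9: { [L → num L L .] }  — reduce

Every state is either a pure shift/goto state or contains exactly one complete item and nothing to shift — no conflicts. The grammar is LR(0).

Answer: Yes, the grammar is LR(0)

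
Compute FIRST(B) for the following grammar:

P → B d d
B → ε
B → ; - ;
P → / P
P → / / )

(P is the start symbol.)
From B → ε:
  - ε-production, so ε ∈ FIRST(B)
From B → ; - ;:
  - ';' is a terminal: add ';' and stop

Collecting: FIRST(B) = { ';', ε }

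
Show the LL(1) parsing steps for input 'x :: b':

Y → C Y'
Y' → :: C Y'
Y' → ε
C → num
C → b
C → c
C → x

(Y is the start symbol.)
Stack is shown with the top on the left.

Stack      Input     Action
---------------------------
Y $        x :: b $  output Y → C Y'
C Y' $     x :: b $  output C → x
x Y' $     x :: b $  match 'x'
Y' $       :: b $    output Y' → :: C Y'
:: C Y' $  :: b $    match '::'
C Y' $     b $       output C → b
b Y' $     b $       match 'b'
Y' $       $         output Y' → ε
$          $         accept

The string is accepted.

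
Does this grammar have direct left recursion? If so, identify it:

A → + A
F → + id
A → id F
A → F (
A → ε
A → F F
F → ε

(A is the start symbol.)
No direct left recursion

Direct left recursion occurs when N → N α for some non-terminal N (the right-hand side begins with the left-hand side itself).

A → + A: starts with '+'
F → + id: starts with '+'
A → id F: starts with id
A → F (: starts with F
A → ε: starts with ε
A → F F: starts with F
F → ε: starts with ε

No direct left recursion found.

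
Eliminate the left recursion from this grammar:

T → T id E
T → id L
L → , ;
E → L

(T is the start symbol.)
T is directly left-recursive. The standard transformation for
  A → A α₁ | ... | A α_m | β₁ | ... | β_n
is
  A  → β₁ A' | ... | β_n A'
  A' → α₁ A' | ... | α_m A' | ε

T → id L becomes T → id L T'
T → T id E becomes T' → id E T'
Add T' → ε

Productions for other non-terminals are unchanged:
  L → , ;
  E → L

Resulting grammar:
T → id L T'
T' → id E T'
T' → ε
L → , ;
E → L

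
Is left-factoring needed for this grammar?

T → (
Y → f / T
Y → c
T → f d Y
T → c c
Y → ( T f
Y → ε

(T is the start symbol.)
No, left-factoring is not needed

Left-factoring is needed when two productions for the same non-terminal
share a common prefix on the right-hand side.

Productions for T:
  T → (
  T → f d Y
  T → c c
Productions for Y:
  Y → f / T
  Y → c
  Y → ( T f
  Y → ε

No common prefixes found.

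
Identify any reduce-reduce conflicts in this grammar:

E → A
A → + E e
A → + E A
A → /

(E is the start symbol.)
A reduce-reduce conflict occurs when an LR(0) state has two complete items [A → α .] and [B → β .] — both call for a reduction, and with no lookahead the parser cannot choose between them.

Augment with E' → E and build the canonical LR(0) collection (I0 = CLOSURE({[E' → . E]}), then GOTO on every symbol after a dot until no new states appear). It has 8 states:
  I0: { [A → . + E A], [A → . + E e], [A → . /], [E → . A], [E' → . E] }  — shift
  I1: { [A → + . E A], [A → + . E e], [A → . + E A], [A → . + E e], [A → . /], [E → . A] }  — shift
  I2: { [A → / .] }  — reduce
  I3: { [E → A .] }  — reduce
  I4: { [E' → E .] }  — accept
  I5: { [A → + E . A], [A → + E . e], [A → . + E A], [A → . + E e], [A → . /] }  — shift
  I6: { [A → + E A .] }  — reduce
  I7: { [A → + E e .] }  — reduce

No state contains more than one complete item.

Answer: No reduce-reduce conflicts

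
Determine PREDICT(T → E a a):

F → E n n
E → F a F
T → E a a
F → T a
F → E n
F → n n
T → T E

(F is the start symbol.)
{ 'n' }

PREDICT(T → E a a) = (FIRST(RHS) \ {ε}) ∪ (FOLLOW(T) if ε ∈ FIRST(RHS), i.e. RHS ⇒* ε)
FIRST(E) = { 'n' }
FIRST(E a a) = { 'n' }
ε ∉ FIRST(E a a), so FOLLOW(T) is not added.
PREDICT(T → E a a) = { 'n' }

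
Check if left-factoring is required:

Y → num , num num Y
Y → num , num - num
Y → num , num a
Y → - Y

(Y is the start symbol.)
Left-factoring is needed when two productions for the same non-terminal
share a common prefix on the right-hand side.

Productions for Y:
  Y → num , num num Y
  Y → num , num - num
  Y → num , num a
  Y → - Y

Found common prefix 'num , num' in productions for Y

Answer: Yes, Y has productions with common prefix 'num , num'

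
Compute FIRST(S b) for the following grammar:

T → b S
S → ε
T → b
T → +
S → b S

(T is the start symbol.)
{ 'b' }

FIRST sets of the non-terminals involved (from the grammar, by fixed-point iteration):
  FIRST(S) = { 'b', ε }

To compute FIRST(S b), process the symbols left to right:
Symbol S is a non-terminal. Add FIRST(S) \ {ε} = { 'b' }
S is nullable (ε ∈ FIRST(S)), continue to the next symbol.
Symbol b is a terminal. Add 'b' and stop.
FIRST(S b) = { 'b' }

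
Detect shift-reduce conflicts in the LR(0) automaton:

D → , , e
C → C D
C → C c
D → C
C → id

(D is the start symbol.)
A shift-reduce conflict occurs when an LR(0) state has both:
  - a complete (reduce) item [A → α .] (dot at the end), and
  - a shift item [B → β . c γ] (dot before a terminal).

Augment with D' → D and build the canonical LR(0) collection (I0 = CLOSURE({[D' → . D]}), then GOTO on every symbol after a dot until no new states appear). It has 9 states:
  I0: { [C → . C D], [C → . C c], [C → . id], [D → . , , e], [D → . C], [D' → . D] }  — shift
  I1: { [D → , . , e] }  — shift
  I2: { [C → . C D], [C → . C c], [C → . id], [C → C . D], [C → C . c], [D → . , , e], [D → . C], [D → C .] }  — shift, reduce
  I3: { [D' → D .] }  — accept
  I4: { [C → id .] }  — reduce
  I5: { [C → C D .] }  — reduce
  I6: { [C → C c .] }  — reduce
  I7: { [D → , , . e] }  — shift
  I8: { [D → , , e .] }  — reduce

I2 contains reduce item [D → C .] and shift items [C → C . c], [C → . id], [D → . , , e] — shift-reduce conflict.

Answer: Yes — I2: [D → C .] vs [C → C . c]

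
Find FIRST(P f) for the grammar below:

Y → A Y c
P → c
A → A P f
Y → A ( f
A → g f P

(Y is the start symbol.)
FIRST sets of the non-terminals involved (from the grammar, by fixed-point iteration):
  FIRST(P) = { 'c' }

To compute FIRST(P f), process the symbols left to right:
Symbol P is a non-terminal. Add FIRST(P) \ {ε} = { 'c' }
P is not nullable (ε ∉ FIRST(P)), so stop here.
FIRST(P f) = { 'c' }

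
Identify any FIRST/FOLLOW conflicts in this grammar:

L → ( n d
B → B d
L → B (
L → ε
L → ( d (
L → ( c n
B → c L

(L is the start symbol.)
Yes. L → '(' n d with FOLLOW(L) on { '(' }; L → '(' d '(' with FOLLOW(L) on { '(' }; L → '(' c n with FOLLOW(L) on { '(' }

Nullable non-terminals: L.
FIRST sets used below: FIRST(B) = { 'c' }

L: nullable alternative(s) L → ε; FOLLOW(L) = { $, '(', 'd' }
  L → ( n d: FIRST \ {ε} = { '(' } — overlaps FOLLOW(L) on { '(' }: CONFLICT
  L → B (: FIRST \ {ε} = { 'c' } — disjoint from FOLLOW(L)
  L → ε: FIRST \ {ε} = { } — this is the only nullable alternative, skip
  L → ( d (: FIRST \ {ε} = { '(' } — overlaps FOLLOW(L) on { '(' }: CONFLICT
  L → ( c n: FIRST \ {ε} = { '(' } — overlaps FOLLOW(L) on { '(' }: CONFLICT

B has no nullable alternative, so no FIRST/FOLLOW check is needed there.

So the grammar has 3 FIRST/FOLLOW conflicts (marked CONFLICT above).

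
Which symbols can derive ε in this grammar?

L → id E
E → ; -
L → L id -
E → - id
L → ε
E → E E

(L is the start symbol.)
{ 'L' }

A non-terminal is nullable if it can derive ε (the empty string): either it has an ε-production, or it has a production whose right-hand side consists entirely of nullable non-terminals.

ε-productions: L → ε
So L is immediately nullable.
No further non-terminal can be added: every production for the remaining non-terminals contains a terminal or a non-nullable non-terminal.
Nullable = { 'L' }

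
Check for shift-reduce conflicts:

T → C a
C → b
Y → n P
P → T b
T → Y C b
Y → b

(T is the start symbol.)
No shift-reduce conflicts

A shift-reduce conflict occurs when an LR(0) state has both:
  - a complete (reduce) item [A → α .] (dot at the end), and
  - a shift item [B → β . c γ] (dot before a terminal).

Augment with T' → T and build the canonical LR(0) collection (I0 = CLOSURE({[T' → . T]}), then GOTO on every symbol after a dot until no new states appear). It has 13 states:
  I0: { [C → . b], [T → . C a], [T → . Y C b], [T' → . T], [Y → . b], [Y → . n P] }  — shift
  I1: { [T → C . a] }  — shift
  I2: { [T' → T .] }  — accept
  I3: { [C → . b], [T → Y . C b] }  — shift
  I4: { [C → b .], [Y → b .] }  — 2 reduces
  I5: { [C → . b], [P → . T b], [T → . C a], [T → . Y C b], [Y → . b], [Y → . n P], [Y → n . P] }  — shift
  I6: { [Y → n P .] }  — reduce
  I7: { [P → T . b] }  — shift
  I8: { [P → T b .] }  — reduce
  I9: { [T → Y C . b] }  — shift
  I10: { [C → b .] }  — reduce
  I11: { [T → Y C b .] }  — reduce
  I12: { [T → C a .] }  — reduce

No state contains both a complete item and a shift item.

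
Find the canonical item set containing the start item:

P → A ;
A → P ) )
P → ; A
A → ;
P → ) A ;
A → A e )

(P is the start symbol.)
First, augment the grammar with P' → P
I₀ = CLOSURE({ [P' → . P] }):
  [P' → . P] has the dot before P: add [P → . A ;], [P → . ; A], [P → . ) A ;]
  [P → . A ;] has the dot before A: add [A → . P ) )], [A → . ;], [A → . A e )]
No further items can be added.

I₀ = { [A → . ;], [A → . A e )], [A → . P ) )], [P → . ) A ;], [P → . ; A], [P → . A ;], [P' → . P] }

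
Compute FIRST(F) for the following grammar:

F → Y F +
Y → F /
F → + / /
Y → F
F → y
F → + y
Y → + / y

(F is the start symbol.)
{ '+', 'y' }

FIRST sets of the other non-terminals involved (by the same procedure, iterated to a fixed point):
  FIRST(Y) = { '+', 'y' }

From F → Y F +:
  - Y is a non-terminal: add FIRST(Y) \ {ε} = { '+', 'y' }
    Y is not nullable, so stop
From F → + / /:
  - '+' is a terminal: add '+' and stop
From F → y:
  - y is a terminal: add 'y' and stop
From F → + y:
  - '+' is a terminal: add '+' and stop

Collecting: FIRST(F) = { '+', 'y' }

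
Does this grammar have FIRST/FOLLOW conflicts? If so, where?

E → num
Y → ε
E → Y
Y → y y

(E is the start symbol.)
A FIRST/FOLLOW conflict occurs when a non-terminal N has a nullable alternative N → β (β ⇒* ε) and another alternative N → α with FIRST(α) ∩ FOLLOW(N) ≠ ∅: on such a lookahead the parser cannot decide between expanding α and letting N vanish via β.

Nullable non-terminals: E, Y.
FIRST sets used below: FIRST(Y) = { 'y', ε }

E: nullable alternative(s) E → Y; FOLLOW(E) = { $ }
  E → num: FIRST \ {ε} = { 'num' } — disjoint from FOLLOW(E)
  E → Y: FIRST \ {ε} = { 'y' } — this is the only nullable alternative, skip

Y: nullable alternative(s) Y → ε; FOLLOW(Y) = { $ }
  Y → ε: FIRST \ {ε} = { } — this is the only nullable alternative, skip
  Y → y y: FIRST \ {ε} = { 'y' } — disjoint from FOLLOW(Y)

No FIRST/FOLLOW conflicts found.

Answer: No FIRST/FOLLOW conflicts.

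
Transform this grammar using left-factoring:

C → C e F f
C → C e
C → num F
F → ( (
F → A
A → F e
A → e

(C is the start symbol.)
C → C e C'
C' → F f
C' → ε
C → num F
F → ( (
F → A
A → F e
A → e

Left-factoring transforms A → αβ₁ | αβ₂ into A → αA' and A' → β₁ | β₂
(α is the longest common prefix among the alternatives). Repeat until
no nonterminal has two alternatives with a common prefix.

Round 1: C has alternatives sharing prefix 'C e'. Introduce C': C → C e C'
  Add: C' → F f
  Add: C' → ε

No remaining common prefixes — done.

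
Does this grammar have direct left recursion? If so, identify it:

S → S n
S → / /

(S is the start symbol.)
Direct left recursion occurs when N → N α for some non-terminal N (the right-hand side begins with the left-hand side itself).

S → S n: LEFT RECURSIVE (starts with S)
S → / /: starts with '/'

The grammar has direct left recursion on: S.

Answer: Yes, S is left-recursive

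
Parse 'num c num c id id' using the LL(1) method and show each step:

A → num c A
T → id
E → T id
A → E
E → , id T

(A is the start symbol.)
LL(1) parsing maintains a stack (initially the start symbol over $) and the input. At each step: if the stack top is a terminal, match it against the current input token; if it is a non-terminal N, replace it with the RHS of M[N, lookahead] (the unique production whose predict set contains the lookahead).

Stack is shown with the top on the left.

Stack      Input                Action
--------------------------------------
A $        num c num c id id $  output A → num c A
num c A $  num c num c id id $  match 'num'
c A $      c num c id id $      match 'c'
A $        num c id id $        output A → num c A
num c A $  num c id id $        match 'num'
c A $      c id id $            match 'c'
A $        id id $              output A → E
E $        id id $              output E → T id
T id $     id id $              output T → id
id id $    id id $              match 'id'
id $       id $                 match 'id'
$          $                    accept

The string is accepted.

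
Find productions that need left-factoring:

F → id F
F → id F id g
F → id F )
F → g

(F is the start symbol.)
Left-factoring is needed when two productions for the same non-terminal
share a common prefix on the right-hand side.

Productions for F:
  F → id F
  F → id F id g
  F → id F )
  F → g

Found common prefix 'id F' in productions for F

Answer: Yes, F has productions with common prefix 'id F'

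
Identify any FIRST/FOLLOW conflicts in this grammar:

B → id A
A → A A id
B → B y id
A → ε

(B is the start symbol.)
Yes. A → A A id with FOLLOW(A) on { 'id' }

A FIRST/FOLLOW conflict occurs when a non-terminal N has a nullable alternative N → β (β ⇒* ε) and another alternative N → α with FIRST(α) ∩ FOLLOW(N) ≠ ∅: on such a lookahead the parser cannot decide between expanding α and letting N vanish via β.

Nullable non-terminals: A.
FIRST sets used below: FIRST(A) = { 'id', ε }

A: nullable alternative(s) A → ε; FOLLOW(A) = { $, 'id', 'y' }
  A → A A id: FIRST \ {ε} = { 'id' } — overlaps FOLLOW(A) on { 'id' }: CONFLICT
  A → ε: FIRST \ {ε} = { } — this is the only nullable alternative, skip

B has no nullable alternative, so no FIRST/FOLLOW check is needed there.

So the grammar has 1 FIRST/FOLLOW conflict (marked CONFLICT above).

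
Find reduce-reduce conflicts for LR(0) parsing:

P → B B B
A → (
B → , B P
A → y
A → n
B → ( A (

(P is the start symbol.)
A reduce-reduce conflict occurs when an LR(0) state has two complete items [A → α .] and [B → β .] — both call for a reduction, and with no lookahead the parser cannot choose between them.

Augment with P' → P and build the canonical LR(0) collection (I0 = CLOSURE({[P' → . P]}), then GOTO on every symbol after a dot until no new states appear). It has 14 states:
  I0: { [B → . ( A (], [B → . , B P], [P → . B B B], [P' → . P] }  — shift
  I1: { [A → . (], [A → . n], [A → . y], [B → ( . A (] }  — shift
  I2: { [B → , . B P], [B → . ( A (], [B → . , B P] }  — shift
  I3: { [B → . ( A (], [B → . , B P], [P → B . B B] }  — shift
  I4: { [P' → P .] }  — accept
  I5: { [B → . ( A (], [B → . , B P], [P → B B . B] }  — shift
  I6: { [P → B B B .] }  — reduce
  I7: { [B → , B . P], [B → . ( A (], [B → . , B P], [P → . B B B] }  — shift
  I8: { [B → , B P .] }  — reduce
  I9: { [A → ( .] }  — reduce
  I10: { [B → ( A . (] }  — shift
  I11: { [A → n .] }  — reduce
  I12: { [A → y .] }  — reduce
  I13: { [B → ( A ( .] }  — reduce

No state contains more than one complete item.

Answer: No reduce-reduce conflicts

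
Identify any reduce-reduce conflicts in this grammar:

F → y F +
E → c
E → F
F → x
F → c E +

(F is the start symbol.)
A reduce-reduce conflict occurs when an LR(0) state has two complete items [A → α .] and [B → β .] — both call for a reduction, and with no lookahead the parser cannot choose between them.

Augment with F' → F and build the canonical LR(0) collection (I0 = CLOSURE({[F' → . F]}), then GOTO on every symbol after a dot until no new states appear). It has 11 states:
  I0: { [F → . c E +], [F → . x], [F → . y F +], [F' → . F] }  — shift
  I1: { [F' → F .] }  — accept
  I2: { [E → . F], [E → . c], [F → . c E +], [F → . x], [F → . y F +], [F → c . E +] }  — shift
  I3: { [F → x .] }  — reduce
  I4: { [F → . c E +], [F → . x], [F → . y F +], [F → y . F +] }  — shift
  I5: { [F → y F . +] }  — shift
  I6: { [F → y F + .] }  — reduce
  I7: { [F → c E . +] }  — shift
  I8: { [E → F .] }  — reduce
  I9: { [E → . F], [E → . c], [E → c .], [F → . c E +], [F → . x], [F → . y F +], [F → c . E +] }  — shift, reduce
  I10: { [F → c E + .] }  — reduce

No state contains more than one complete item.

Answer: No reduce-reduce conflicts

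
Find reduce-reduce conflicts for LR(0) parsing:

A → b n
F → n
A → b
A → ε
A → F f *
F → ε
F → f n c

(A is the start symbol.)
A reduce-reduce conflict occurs when an LR(0) state has two complete items [A → α .] and [B → β .] — both call for a reduction, and with no lookahead the parser cannot choose between them.

Augment with A' → A and build the canonical LR(0) collection (I0 = CLOSURE({[A' → . A]}), then GOTO on every symbol after a dot until no new states appear). It has 11 states:
  I0: { [A → . F f *], [A → . b n], [A → . b], [A → .], [A' → . A], [F → . f n c], [F → . n], [F → .] }  — shift, 2 reduces
  I1: { [A' → A .] }  — accept
  I2: { [A → F . f *] }  — shift
  I3: { [A → b . n], [A → b .] }  — shift, reduce
  I4: { [F → f . n c] }  — shift
  I5: { [F → n .] }  — reduce
  I6: { [F → f n . c] }  — shift
  I7: { [F → f n c .] }  — reduce
  I8: { [A → b n .] }  — reduce
  I9: { [A → F f . *] }  — shift
  I10: { [A → F f * .] }  — reduce

I0 contains complete items [A → .], [F → .] — reduce-reduce conflict.

Answer: Yes — I0: [A → .] vs [F → .]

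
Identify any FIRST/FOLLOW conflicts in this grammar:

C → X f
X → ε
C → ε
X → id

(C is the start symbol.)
A FIRST/FOLLOW conflict occurs when a non-terminal N has a nullable alternative N → β (β ⇒* ε) and another alternative N → α with FIRST(α) ∩ FOLLOW(N) ≠ ∅: on such a lookahead the parser cannot decide between expanding α and letting N vanish via β.

Nullable non-terminals: C, X.
FIRST sets used below: FIRST(X) = { 'id', ε }

C: nullable alternative(s) C → ε; FOLLOW(C) = { $ }
  C → X f: FIRST \ {ε} = { 'f', 'id' } — disjoint from FOLLOW(C)
  C → ε: FIRST \ {ε} = { } — this is the only nullable alternative, skip

X: nullable alternative(s) X → ε; FOLLOW(X) = { 'f' }
  X → ε: FIRST \ {ε} = { } — this is the only nullable alternative, skip
  X → id: FIRST \ {ε} = { 'id' } — disjoint from FOLLOW(X)

No FIRST/FOLLOW conflicts found.

Answer: No FIRST/FOLLOW conflicts.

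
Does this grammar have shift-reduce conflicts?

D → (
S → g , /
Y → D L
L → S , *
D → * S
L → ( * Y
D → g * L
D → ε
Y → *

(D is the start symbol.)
A shift-reduce conflict occurs when an LR(0) state has both:
  - a complete (reduce) item [A → α .] (dot at the end), and
  - a shift item [B → β . c γ] (dot before a terminal).

Augment with D' → D and build the canonical LR(0) collection (I0 = CLOSURE({[D' → . D]}), then GOTO on every symbol after a dot until no new states appear). It has 20 states:
  I0: { [D → . (], [D → . * S], [D → . g * L], [D → .], [D' → . D] }  — shift, reduce
  I1: { [D → ( .] }  — reduce
  I2: { [D → * . S], [S → . g , /] }  — shift
  I3: { [D' → D .] }  — accept
  I4: { [D → g . * L] }  — shift
  I5: { [D → g * . L], [L → . ( * Y], [L → . S , *], [S → . g , /] }  — shift
  I6: { [L → ( . * Y] }  — shift
  I7: { [D → g * L .] }  — reduce
  I8: { [L → S . , *] }  — shift
  I9: { [S → g . , /] }  — shift
  I10: { [S → g , . /] }  — shift
  I11: { [S → g , / .] }  — reduce
  I12: { [L → S , . *] }  — shift
  I13: { [L → S , * .] }  — reduce
  I14: { [D → . (], [D → . * S], [D → . g * L], [D → .], [L → ( * . Y], [Y → . *], [Y → . D L] }  — shift, reduce
  I15: { [D → * . S], [S → . g , /], [Y → * .] }  — shift, reduce
  I16: { [L → . ( * Y], [L → . S , *], [S → . g , /], [Y → D . L] }  — shift
  I17: { [L → ( * Y .] }  — reduce
  I18: { [Y → D L .] }  — reduce
  I19: { [D → * S .] }  — reduce

I0 contains reduce item [D → .] and shift items [D → . (], [D → . * S], [D → . g * L] — shift-reduce conflict.
I14 contains reduce item [D → .] and shift items [D → . (], [D → . * S], [D → . g * L], [Y → . *] — shift-reduce conflict.
I15 contains reduce item [Y → * .] and shift item [S → . g , /] — shift-reduce conflict.

Answer: Yes — I0: [D → .] vs [D → . (]; I14: [D → .] vs [D → . (]; I15: [Y → * .] vs [S → . g , /]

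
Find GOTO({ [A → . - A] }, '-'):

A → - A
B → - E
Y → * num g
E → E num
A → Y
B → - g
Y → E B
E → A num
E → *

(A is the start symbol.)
{ [A → - . A], [A → . - A], [A → . Y], [E → . *], [E → . A num], [E → . E num], [Y → . * num g], [Y → . E B] }

GOTO(I, '-') = CLOSURE({ [A → αX.β] : [A → α.Xβ] ∈ I, X = '-' })

Items with dot before '-', with the dot advanced:
  [A → . - A] → [A → - . A]
Closure of the advanced items:
  [A → - . A] has the dot before A: add [A → . - A], [A → . Y]
  [A → . Y] has the dot before Y: add [Y → . * num g], [Y → . E B]
  [Y → . E B] has the dot before E: add [E → . E num], [E → . A num], [E → . *]

GOTO = { [A → - . A], [A → . - A], [A → . Y], [E → . *], [E → . A num], [E → . E num], [Y → . * num g], [Y → . E B] }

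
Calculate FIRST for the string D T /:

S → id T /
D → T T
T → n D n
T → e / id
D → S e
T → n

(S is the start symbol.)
FIRST sets of the non-terminals involved (from the grammar, by fixed-point iteration):
  FIRST(D) = { 'e', 'id', 'n' }

To compute FIRST(D T /), process the symbols left to right:
Symbol D is a non-terminal. Add FIRST(D) \ {ε} = { 'e', 'id', 'n' }
D is not nullable (ε ∉ FIRST(D)), so stop here.
FIRST(D T /) = { 'e', 'id', 'n' }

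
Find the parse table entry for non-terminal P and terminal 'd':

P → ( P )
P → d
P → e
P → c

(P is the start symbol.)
To find M[P, 'd'], we find productions for P where 'd' is in the predict set (PREDICT(N → α) = (FIRST(α) \ {ε}) ∪ (FOLLOW(N) if α ⇒* ε)).

P → ( P ): PREDICT = { '(' }
P → d: PREDICT = { 'd' }
  'd' is in predict set, so this production goes in M[P, 'd']
P → e: PREDICT = { 'e' }
P → c: PREDICT = { 'c' }

M[P, 'd'] = P → d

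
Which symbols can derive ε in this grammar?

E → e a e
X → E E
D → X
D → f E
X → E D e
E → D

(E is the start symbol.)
There are no ε-productions, so no non-terminal can derive ε.
No non-terminals are nullable.

Answer: None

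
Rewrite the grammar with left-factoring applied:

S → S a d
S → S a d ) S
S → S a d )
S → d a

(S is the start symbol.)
S → S a d S'
S' → ε
S' → ) S''
S'' → S
S'' → ε
S → d a

Left-factoring transforms A → αβ₁ | αβ₂ into A → αA' and A' → β₁ | β₂
(α is the longest common prefix among the alternatives). Repeat until
no nonterminal has two alternatives with a common prefix.

Round 1: S has alternatives sharing prefix 'S a d'. Introduce S': S → S a d S'
  Add: S' → ε
  Add: S' → ) S
  Add: S' → )

Round 2: S' has alternatives sharing prefix ')'. Introduce S'': S' → ) S''
  Add: S'' → S
  Add: S'' → ε

No remaining common prefixes — done.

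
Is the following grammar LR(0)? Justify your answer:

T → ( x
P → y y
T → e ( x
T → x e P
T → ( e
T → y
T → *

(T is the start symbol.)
A grammar is LR(0) if no state in the canonical LR(0) collection has:
  - both a shift item (dot before a terminal) and a complete item (shift-reduce conflict), or
  - two or more complete items (reduce-reduce conflict; the accept item [T' → T .] counts as a complete item here).

Augment with T' → T and build the canonical LR(0) collection (I0 = CLOSURE({[T' → . T]}), then GOTO on every symbol after a dot until no new states appear). It has 15 states:
  I0: { [T → . ( e], [T → . ( x], [T → . *], [T → . e ( x], [T → . x e P], [T → . y], [T' → . T] }  — shift
  I1: { [T → ( . e], [T → ( . x] }  — shift
  I2: { [T → * .] }  — reduce
  I3: { [T' → T .] }  — accept
  I4: { [T → e . ( x] }  — shift
  I5: { [T → x . e P] }  — shift
  I6: { [T → y .] }  — reduce
  I7: { [P → . y y], [T → x e . P] }  — shift
  I8: { [T → x e P .] }  — reduce
  I9: { [P → y . y] }  — shift
  I10: { [P → y y .] }  — reduce
  I11: { [T → e ( . x] }  — shift
  I12: { [T → e ( x .] }  — reduce
  I13: { [T → ( e .] }  — reduce
  I14: { [T → ( x .] }  — reduce

Every state is either a pure shift/goto state or contains exactly one complete item and nothing to shift — no conflicts. The grammar is LR(0).

Answer: Yes, the grammar is LR(0)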